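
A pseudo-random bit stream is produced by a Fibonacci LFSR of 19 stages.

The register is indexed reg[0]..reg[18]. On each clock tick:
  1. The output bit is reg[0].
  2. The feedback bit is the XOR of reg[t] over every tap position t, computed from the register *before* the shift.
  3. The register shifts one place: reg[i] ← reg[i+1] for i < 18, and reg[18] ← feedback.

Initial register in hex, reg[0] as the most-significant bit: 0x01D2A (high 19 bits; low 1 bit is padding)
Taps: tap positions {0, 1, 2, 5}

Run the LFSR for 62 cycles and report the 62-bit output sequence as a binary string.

step | reg (before) | out | fb
   0 | 0000000111010010101 | 0 | 0
   1 | 0000001110100101010 | 0 | 0
   2 | 0000011101001010100 | 0 | 1
   3 | 0000111010010101001 | 0 | 1
   4 | 0001110100101010011 | 0 | 1
   5 | 0011101001010100111 | 0 | 1
   6 | 0111010010101001111 | 0 | 1
   7 | 1110100101010011111 | 1 | 1
   8 | 1101001010100111111 | 1 | 0
   9 | 1010010101001111110 | 1 | 1
  10 | 0100101010011111101 | 0 | 1
  11 | 1001010100111111011 | 1 | 0
  12 | 0010101001111110110 | 0 | 1
  13 | 0101010011111101101 | 0 | 0
  14 | 1010100111111011010 | 1 | 0
  15 | 0101001111110110100 | 0 | 1
  16 | 1010011111101101001 | 1 | 1
  17 | 0100111111011010011 | 0 | 0
  18 | 1001111110110100110 | 1 | 0
  19 | 0011111101101001100 | 0 | 0
  20 | 0111111011010011000 | 0 | 1
  21 | 1111110110100110001 | 1 | 0
  22 | 1111101101001100010 | 1 | 1
  23 | 1111011010011000101 | 1 | 0
  24 | 1110110100110001010 | 1 | 0
  25 | 1101101001100010100 | 1 | 0
  26 | 1011010011000101000 | 1 | 1
  27 | 0110100110001010001 | 0 | 0
  28 | 1101001100010100010 | 1 | 0
  29 | 1010011000101000100 | 1 | 1
  30 | 0100110001010001001 | 0 | 0
  31 | 1001100010100010010 | 1 | 1
  32 | 0011000101000100101 | 0 | 1
  33 | 0110001010001001011 | 0 | 0
  34 | 1100010100010010110 | 1 | 1
  35 | 1000101000100101101 | 1 | 1
  36 | 0001010001001011011 | 0 | 1
  37 | 0010100010010110111 | 0 | 1
  38 | 0101000100101101111 | 0 | 1
  39 | 1010001001011011111 | 1 | 0
  40 | 0100010010110111110 | 0 | 0
  41 | 1000100101101111100 | 1 | 1
  42 | 0001001011011111001 | 0 | 0
  43 | 0010010110111110010 | 0 | 0
  44 | 0100101101111100100 | 0 | 1
  45 | 1001011011111001001 | 1 | 0
  46 | 0010110111110010010 | 0 | 0
  47 | 0101101111100100100 | 0 | 1
  48 | 1011011111001001001 | 1 | 1
  49 | 0110111110010010011 | 0 | 1
  50 | 1101111100100100111 | 1 | 1
  51 | 1011111001001001111 | 1 | 1
  52 | 0111110010010011111 | 0 | 1
  53 | 1111100100100111111 | 1 | 1
  54 | 1111001001001111111 | 1 | 1
  55 | 1110010010011111111 | 1 | 0
  56 | 1100100100111111110 | 1 | 0
  57 | 1001001001111111100 | 1 | 1
  58 | 0010010011111111001 | 0 | 0
  59 | 0100100111111110010 | 0 | 1
  60 | 1001001111111100101 | 1 | 1
  61 | 0010011111111001011 | 0 | 0

00000001110100101010011111101101001100010100010010110111110010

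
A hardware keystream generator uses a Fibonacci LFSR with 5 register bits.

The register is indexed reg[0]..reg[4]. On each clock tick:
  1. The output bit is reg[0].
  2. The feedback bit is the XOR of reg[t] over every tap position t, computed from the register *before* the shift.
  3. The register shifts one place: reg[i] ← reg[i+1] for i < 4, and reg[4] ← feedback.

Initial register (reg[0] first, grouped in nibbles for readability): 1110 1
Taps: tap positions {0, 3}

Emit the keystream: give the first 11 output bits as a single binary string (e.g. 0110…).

11101100011

tick  register→output (feedback)
  0  11101→1 (1)
  1  11011→1 (0)
  2  10110→1 (0)
  3  01100→0 (0)
  4  11000→1 (1)
  5  10001→1 (1)
  6  00011→0 (1)
  7  00111→0 (1)
  8  01111→0 (1)
  9  11111→1 (0)
 10  11110→1 (0)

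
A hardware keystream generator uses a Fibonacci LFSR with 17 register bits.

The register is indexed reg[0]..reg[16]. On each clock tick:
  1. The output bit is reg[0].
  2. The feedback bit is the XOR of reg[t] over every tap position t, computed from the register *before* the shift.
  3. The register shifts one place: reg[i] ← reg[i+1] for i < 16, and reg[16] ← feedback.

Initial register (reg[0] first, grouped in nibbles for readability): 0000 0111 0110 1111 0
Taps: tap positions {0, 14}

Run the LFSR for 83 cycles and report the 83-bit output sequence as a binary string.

00000111011011110110111001111000101000110101011010000001100110000100100111110010011

k : reg_k → out_k, fb_k
0: 00000111011011110 → 0, fb=1
1: 00001110110111101 → 0, fb=1
2: 00011101101111011 → 0, fb=0
3: 00111011011110110 → 0, fb=1
4: 01110110111101101 → 0, fb=1
5: 11101101111011011 → 1, fb=1
6: 11011011110110111 → 1, fb=0
7: 10110111101101110 → 1, fb=0
8: 01101111011011100 → 0, fb=1
9: 11011110110111001 → 1, fb=1
10: 10111101101110011 → 1, fb=1
11: 01111011011100111 → 0, fb=1
12: 11110110111001111 → 1, fb=0
13: 11101101110011110 → 1, fb=0
14: 11011011100111100 → 1, fb=0
15: 10110111001111000 → 1, fb=1
16: 01101110011110001 → 0, fb=0
17: 11011100111100010 → 1, fb=1
18: 10111001111000101 → 1, fb=0
19: 01110011110001010 → 0, fb=0
20: 11100111100010100 → 1, fb=0
21: 11001111000101000 → 1, fb=1
22: 10011110001010001 → 1, fb=1
23: 00111100010100011 → 0, fb=0
24: 01111000101000110 → 0, fb=1
25: 11110001010001101 → 1, fb=0
26: 11100010100011010 → 1, fb=1
27: 11000101000110101 → 1, fb=0
28: 10001010001101010 → 1, fb=1
29: 00010100011010101 → 0, fb=1
30: 00101000110101011 → 0, fb=0
31: 01010001101010110 → 0, fb=1
32: 10100011010101101 → 1, fb=0
33: 01000110101011010 → 0, fb=0
34: 10001101010110100 → 1, fb=0
35: 00011010101101000 → 0, fb=0
36: 00110101011010000 → 0, fb=0
37: 01101010110100000 → 0, fb=0
38: 11010101101000000 → 1, fb=1
39: 10101011010000001 → 1, fb=1
40: 01010110100000011 → 0, fb=0
41: 10101101000000110 → 1, fb=0
42: 01011010000001100 → 0, fb=1
43: 10110100000011001 → 1, fb=1
44: 01101000000110011 → 0, fb=0
45: 11010000001100110 → 1, fb=0
46: 10100000011001100 → 1, fb=0
47: 01000000110011000 → 0, fb=0
48: 10000001100110000 → 1, fb=1
49: 00000011001100001 → 0, fb=0
50: 00000110011000010 → 0, fb=0
51: 00001100110000100 → 0, fb=1
52: 00011001100001001 → 0, fb=0
53: 00110011000010010 → 0, fb=0
54: 01100110000100100 → 0, fb=1
55: 11001100001001001 → 1, fb=1
56: 10011000010010011 → 1, fb=1
57: 00110000100100111 → 0, fb=1
58: 01100001001001111 → 0, fb=1
59: 11000010010011111 → 1, fb=0
60: 10000100100111110 → 1, fb=0
61: 00001001001111100 → 0, fb=1
62: 00010010011111001 → 0, fb=0
63: 00100100111110010 → 0, fb=0
64: 01001001111100100 → 0, fb=1
65: 10010011111001001 → 1, fb=1
66: 00100111110010011 → 0, fb=0
67: 01001111100100110 → 0, fb=1
68: 10011111001001101 → 1, fb=0
69: 00111110010011010 → 0, fb=0
70: 01111100100110100 → 0, fb=1
71: 11111001001101001 → 1, fb=1
72: 11110010011010011 → 1, fb=1
73: 11100100110100111 → 1, fb=0
74: 11001001101001110 → 1, fb=0
75: 10010011010011100 → 1, fb=0
76: 00100110100111000 → 0, fb=0
77: 01001101001110000 → 0, fb=0
78: 10011010011100000 → 1, fb=1
79: 00110100111000001 → 0, fb=0
80: 01101001110000010 → 0, fb=0
81: 11010011100000100 → 1, fb=0
82: 10100111000001000 → 1, fb=1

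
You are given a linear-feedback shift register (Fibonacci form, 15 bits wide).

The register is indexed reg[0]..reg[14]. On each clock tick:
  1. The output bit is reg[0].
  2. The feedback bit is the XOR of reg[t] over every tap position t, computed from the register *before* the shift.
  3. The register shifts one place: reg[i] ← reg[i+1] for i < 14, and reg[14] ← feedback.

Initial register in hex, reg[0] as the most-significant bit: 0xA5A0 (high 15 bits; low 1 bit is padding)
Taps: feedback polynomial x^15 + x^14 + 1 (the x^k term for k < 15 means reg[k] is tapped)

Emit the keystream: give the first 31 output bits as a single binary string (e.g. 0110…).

k : reg_k → out_k, fb_k
0: 101001011010000 → 1, fb=1
1: 010010110100001 → 0, fb=1
2: 100101101000011 → 1, fb=0
3: 001011010000110 → 0, fb=0
4: 010110100001100 → 0, fb=0
5: 101101000011000 → 1, fb=1
6: 011010000110001 → 0, fb=1
7: 110100001100011 → 1, fb=0
8: 101000011000110 → 1, fb=1
9: 010000110001101 → 0, fb=1
10: 100001100011011 → 1, fb=0
11: 000011000110110 → 0, fb=0
12: 000110001101100 → 0, fb=0
13: 001100011011000 → 0, fb=0
14: 011000110110000 → 0, fb=0
15: 110001101100000 → 1, fb=1
16: 100011011000001 → 1, fb=0
17: 000110110000010 → 0, fb=0
18: 001101100000100 → 0, fb=0
19: 011011000001000 → 0, fb=0
20: 110110000010000 → 1, fb=1
21: 101100000100001 → 1, fb=0
22: 011000001000010 → 0, fb=0
23: 110000010000100 → 1, fb=1
24: 100000100001001 → 1, fb=0
25: 000001000010010 → 0, fb=0
26: 000010000100100 → 0, fb=0
27: 000100001001000 → 0, fb=0
28: 001000010010000 → 0, fb=0
29: 010000100100000 → 0, fb=0
30: 100001001000000 → 1, fb=1

1010010110100001100011011000001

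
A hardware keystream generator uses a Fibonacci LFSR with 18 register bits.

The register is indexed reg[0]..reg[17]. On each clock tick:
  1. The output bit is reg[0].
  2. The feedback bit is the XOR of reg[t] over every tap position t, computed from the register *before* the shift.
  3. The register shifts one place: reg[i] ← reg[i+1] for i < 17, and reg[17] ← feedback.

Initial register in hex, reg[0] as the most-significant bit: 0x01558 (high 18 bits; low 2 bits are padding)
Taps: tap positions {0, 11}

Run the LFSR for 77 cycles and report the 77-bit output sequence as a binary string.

00000001010101011010101100000011011011000001100011101010110100111001110110001

tick  register→output (feedback)
  0  000000010101010110→0 (1)
  1  000000101010101101→0 (0)
  2  000001010101011010→0 (1)
  3  000010101010110101→0 (0)
  4  000101010101101010→0 (1)
  5  001010101011010101→0 (1)
  6  010101010110101011→0 (0)
  7  101010101101010110→1 (0)
  8  010101011010101100→0 (0)
  9  101010110101011000→1 (0)
 10  010101101010110000→0 (0)
 11  101011010101100000→1 (0)
 12  010110101011000000→0 (1)
 13  101101010110000001→1 (1)
 14  011010101100000011→0 (0)
 15  110101011000000110→1 (1)
 16  101010110000001101→1 (1)
 17  010101100000011011→0 (0)
 18  101011000000110110→1 (1)
 19  010110000001101101→0 (1)
 20  101100000011011011→1 (0)
 21  011000000110110110→0 (0)
 22  110000001101101100→1 (0)
 23  100000011011011000→1 (0)
 24  000000110110110000→0 (0)
 25  000001101101100000→0 (1)
 26  000011011011000001→0 (1)
 27  000110110110000011→0 (0)
 28  001101101100000110→0 (0)
 29  011011011000001100→0 (0)
 30  110110110000011000→1 (1)
 31  101101100000110001→1 (1)
 32  011011000001100011→0 (1)
 33  110110000011000111→1 (0)
 34  101100000110001110→1 (1)
 35  011000001100011101→0 (0)
 36  110000011000111010→1 (1)
 37  100000110001110101→1 (0)
 38  000001100011101010→0 (1)
 39  000011000111010101→0 (1)
 40  000110001110101011→0 (0)
 41  001100011101010110→0 (1)
 42  011000111010101101→0 (0)
 43  110001110101011010→1 (0)
 44  100011101010110100→1 (1)
 45  000111010101101001→0 (1)
 46  001110101011010011→0 (1)
 47  011101010110100111→0 (0)
 48  111010101101001110→1 (0)
 49  110101011010011100→1 (1)
 50  101010110100111001→1 (1)
 51  010101101001110011→0 (1)
 52  101011010011100111→1 (0)
 53  010110100111001110→0 (1)
 54  101101001110011101→1 (1)
 55  011010011100111011→0 (0)
 56  110100111001110110→1 (0)
 57  101001110011101100→1 (0)
 58  010011100111011000→0 (1)
 59  100111001110110001→1 (1)
 60  001110011101100011→0 (1)
 61  011100111011000111→0 (1)
 62  111001110110001111→1 (1)
 63  110011101100011111→1 (1)
 64  100111011000111111→1 (1)
 65  001110110001111111→0 (1)
 66  011101100011111111→0 (1)
 67  111011000111111111→1 (0)
 68  110110001111111110→1 (0)
 69  101100011111111100→1 (0)
 70  011000111111111000→0 (1)
 71  110001111111110001→1 (0)
 72  100011111111100010→1 (0)
 73  000111111111000100→0 (1)
 74  001111111110001001→0 (0)
 75  011111111100010010→0 (0)
 76  111111111000100100→1 (1)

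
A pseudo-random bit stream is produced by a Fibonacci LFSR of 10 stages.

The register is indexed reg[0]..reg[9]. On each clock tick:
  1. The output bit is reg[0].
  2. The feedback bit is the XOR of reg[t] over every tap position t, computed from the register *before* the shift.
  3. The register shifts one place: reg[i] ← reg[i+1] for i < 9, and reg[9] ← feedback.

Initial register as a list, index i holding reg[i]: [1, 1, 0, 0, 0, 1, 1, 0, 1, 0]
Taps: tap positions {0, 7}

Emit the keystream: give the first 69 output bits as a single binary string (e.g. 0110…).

110001101010010100001000010010110111110101110001011100100001111101101

step | reg (before) | out | fb
   0 | 1100011010 | 1 | 1
   1 | 1000110101 | 1 | 0
   2 | 0001101010 | 0 | 0
   3 | 0011010100 | 0 | 1
   4 | 0110101001 | 0 | 0
   5 | 1101010010 | 1 | 1
   6 | 1010100101 | 1 | 0
   7 | 0101001010 | 0 | 0
   8 | 1010010100 | 1 | 0
   9 | 0100101000 | 0 | 0
  10 | 1001010000 | 1 | 1
  11 | 0010100001 | 0 | 0
  12 | 0101000010 | 0 | 0
  13 | 1010000100 | 1 | 0
  14 | 0100001000 | 0 | 0
  15 | 1000010000 | 1 | 1
  16 | 0000100001 | 0 | 0
  17 | 0001000010 | 0 | 0
  18 | 0010000100 | 0 | 1
  19 | 0100001001 | 0 | 0
  20 | 1000010010 | 1 | 1
  21 | 0000100101 | 0 | 1
  22 | 0001001011 | 0 | 0
  23 | 0010010110 | 0 | 1
  24 | 0100101101 | 0 | 1
  25 | 1001011011 | 1 | 1
  26 | 0010110111 | 0 | 1
  27 | 0101101111 | 0 | 1
  28 | 1011011111 | 1 | 0
  29 | 0110111110 | 0 | 1
  30 | 1101111101 | 1 | 0
  31 | 1011111010 | 1 | 1
  32 | 0111110101 | 0 | 1
  33 | 1111101011 | 1 | 1
  34 | 1111010111 | 1 | 0
  35 | 1110101110 | 1 | 0
  36 | 1101011100 | 1 | 0
  37 | 1010111000 | 1 | 1
  38 | 0101110001 | 0 | 0
  39 | 1011100010 | 1 | 1
  40 | 0111000101 | 0 | 1
  41 | 1110001011 | 1 | 1
  42 | 1100010111 | 1 | 0
  43 | 1000101110 | 1 | 0
  44 | 0001011100 | 0 | 1
  45 | 0010111001 | 0 | 0
  46 | 0101110010 | 0 | 0
  47 | 1011100100 | 1 | 0
  48 | 0111001000 | 0 | 0
  49 | 1110010000 | 1 | 1
  50 | 1100100001 | 1 | 1
  51 | 1001000011 | 1 | 1
  52 | 0010000111 | 0 | 1
  53 | 0100001111 | 0 | 1
  54 | 1000011111 | 1 | 0
  55 | 0000111110 | 0 | 1
  56 | 0001111101 | 0 | 1
  57 | 0011111011 | 0 | 0
  58 | 0111110110 | 0 | 1
  59 | 1111101101 | 1 | 0
  60 | 1111011010 | 1 | 1
  61 | 1110110101 | 1 | 0
  62 | 1101101010 | 1 | 1
  63 | 1011010101 | 1 | 0
  64 | 0110101010 | 0 | 0
  65 | 1101010100 | 1 | 0
  66 | 1010101000 | 1 | 1
  67 | 0101010001 | 0 | 0
  68 | 1010100010 | 1 | 1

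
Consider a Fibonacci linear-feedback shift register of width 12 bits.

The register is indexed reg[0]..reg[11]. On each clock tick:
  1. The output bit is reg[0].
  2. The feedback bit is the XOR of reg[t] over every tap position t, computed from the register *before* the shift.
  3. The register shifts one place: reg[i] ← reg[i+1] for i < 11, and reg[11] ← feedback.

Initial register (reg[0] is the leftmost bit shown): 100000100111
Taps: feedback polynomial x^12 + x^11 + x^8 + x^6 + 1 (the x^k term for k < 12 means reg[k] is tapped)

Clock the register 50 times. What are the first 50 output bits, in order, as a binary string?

k : reg_k → out_k, fb_k
0: 100000100111 → 1, fb=1
1: 000001001111 → 0, fb=0
2: 000010011110 → 0, fb=1
3: 000100111101 → 0, fb=1
4: 001001111011 → 0, fb=1
5: 010011110111 → 0, fb=0
6: 100111101110 → 1, fb=1
7: 001111011101 → 0, fb=0
8: 011110111010 → 0, fb=0
9: 111101110100 → 1, fb=0
10: 111011101000 → 1, fb=1
11: 110111010001 → 1, fb=0
12: 101110100010 → 1, fb=0
13: 011101000100 → 0, fb=0
14: 111010001000 → 1, fb=0
15: 110100010000 → 1, fb=1
16: 101000100001 → 1, fb=1
17: 010001000011 → 0, fb=1
18: 100010000111 → 1, fb=0
19: 000100001110 → 0, fb=1
20: 001000011101 → 0, fb=0
21: 010000111010 → 0, fb=0
22: 100001110100 → 1, fb=0
23: 000011101000 → 0, fb=0
24: 000111010000 → 0, fb=0
25: 001110100000 → 0, fb=1
26: 011101000001 → 0, fb=1
27: 111010000011 → 1, fb=0
28: 110100000110 → 1, fb=1
29: 101000001101 → 1, fb=1
30: 010000011011 → 0, fb=0
31: 100000110110 → 1, fb=0
32: 000001101100 → 0, fb=0
33: 000011011000 → 0, fb=1
34: 000110110001 → 0, fb=0
35: 001101100010 → 0, fb=1
36: 011011000101 → 0, fb=1
37: 110110001011 → 1, fb=1
38: 101100010111 → 1, fb=0
39: 011000101110 → 0, fb=0
40: 110001011100 → 1, fb=0
41: 100010111000 → 1, fb=1
42: 000101110001 → 0, fb=0
43: 001011100010 → 0, fb=1
44: 010111000101 → 0, fb=1
45: 101110001011 → 1, fb=1
46: 011100010111 → 0, fb=1
47: 111000101111 → 1, fb=0
48: 110001011110 → 1, fb=0
49: 100010111100 → 1, fb=1

10000010011110111010001000011101000001101100010111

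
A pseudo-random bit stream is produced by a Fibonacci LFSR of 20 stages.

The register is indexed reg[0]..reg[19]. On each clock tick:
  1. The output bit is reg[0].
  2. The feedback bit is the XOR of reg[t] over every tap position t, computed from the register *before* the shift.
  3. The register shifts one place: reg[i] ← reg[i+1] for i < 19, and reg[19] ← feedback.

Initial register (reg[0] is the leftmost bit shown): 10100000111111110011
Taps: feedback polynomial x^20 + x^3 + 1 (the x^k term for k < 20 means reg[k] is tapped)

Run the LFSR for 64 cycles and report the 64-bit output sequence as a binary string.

1010000011111111001110100111000001101110100111110011000110100110

tick  register→output (feedback)
  0  10100000111111110011→1 (1)
  1  01000001111111100111→0 (0)
  2  10000011111111001110→1 (1)
  3  00000111111110011101→0 (0)
  4  00001111111100111010→0 (0)
  5  00011111111001110100→0 (1)
  6  00111111110011101001→0 (1)
  7  01111111100111010011→0 (1)
  8  11111111001110100111→1 (0)
  9  11111110011101001110→1 (0)
 10  11111100111010011100→1 (0)
 11  11111001110100111000→1 (0)
 12  11110011101001110000→1 (0)
 13  11100111010011100000→1 (1)
 14  11001110100111000001→1 (1)
 15  10011101001110000011→1 (0)
 16  00111010011100000110→0 (1)
 17  01110100111000001101→0 (1)
 18  11101001110000011011→1 (1)
 19  11010011100000110111→1 (0)
 20  10100111000001101110→1 (1)
 21  01001110000011011101→0 (0)
 22  10011100000110111010→1 (0)
 23  00111000001101110100→0 (1)
 24  01110000011011101001→0 (1)
 25  11100000110111010011→1 (1)
 26  11000001101110100111→1 (1)
 27  10000011011101001111→1 (1)
 28  00000110111010011111→0 (0)
 29  00001101110100111110→0 (0)
 30  00011011101001111100→0 (1)
 31  00110111010011111001→0 (1)
 32  01101110100111110011→0 (0)
 33  11011101001111100110→1 (0)
 34  10111010011111001100→1 (0)
 35  01110100111110011000→0 (1)
 36  11101001111100110001→1 (1)
 37  11010011111001100011→1 (0)
 38  10100111110011000110→1 (1)
 39  01001111100110001101→0 (0)
 40  10011111001100011010→1 (0)
 41  00111110011000110100→0 (1)
 42  01111100110001101001→0 (1)
 43  11111001100011010011→1 (0)
 44  11110011000110100110→1 (0)
 45  11100110001101001100→1 (1)
 46  11001100011010011001→1 (1)
 47  10011000110100110011→1 (0)
 48  00110001101001100110→0 (1)
 49  01100011010011001101→0 (0)
 50  11000110100110011010→1 (1)
 51  10001101001100110101→1 (1)
 52  00011010011001101011→0 (1)
 53  00110100110011010111→0 (1)
 54  01101001100110101111→0 (0)
 55  11010011001101011110→1 (0)
 56  10100110011010111100→1 (1)
 57  01001100110101111001→0 (0)
 58  10011001101011110010→1 (0)
 59  00110011010111100100→0 (1)
 60  01100110101111001001→0 (0)
 61  11001101011110010010→1 (1)
 62  10011010111100100101→1 (0)
 63  00110101111001001010→0 (1)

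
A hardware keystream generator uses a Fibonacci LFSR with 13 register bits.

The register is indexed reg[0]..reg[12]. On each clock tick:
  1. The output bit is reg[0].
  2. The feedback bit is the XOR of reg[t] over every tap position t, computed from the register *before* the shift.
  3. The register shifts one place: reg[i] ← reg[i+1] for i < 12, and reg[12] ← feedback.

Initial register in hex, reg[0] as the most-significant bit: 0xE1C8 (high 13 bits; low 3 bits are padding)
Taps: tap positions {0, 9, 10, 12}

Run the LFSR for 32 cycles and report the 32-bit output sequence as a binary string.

tick  register→output (feedback)
  0  1110000111001→1 (1)
  1  1100001110011→1 (0)
  2  1000011100110→1 (0)
  3  0000111001100→0 (0)
  4  0001110011000→0 (1)
  5  0011100110001→0 (1)
  6  0111001100011→0 (1)
  7  1110011000111→1 (1)
  8  1100110001111→1 (0)
  9  1001100011110→1 (1)
 10  0011000111101→0 (1)
 11  0110001111011→0 (0)
 12  1100011110110→1 (0)
 13  1000111101100→1 (1)
 14  0001111011001→0 (0)
 15  0011110110010→0 (0)
 16  0111101100100→0 (1)
 17  1111011001001→1 (1)
 18  1110110010011→1 (0)
 19  1101100100110→1 (0)
 20  1011001001100→1 (1)
 21  0110010011001→0 (0)
 22  1100100110010→1 (1)
 23  1001001100101→1 (1)
 24  0010011001011→0 (0)
 25  0100110010110→0 (1)
 26  1001100101101→1 (0)
 27  0011001011010→0 (1)
 28  0110010110101→0 (0)
 29  1100101101010→1 (0)
 30  1001011010100→1 (0)
 31  0010110101000→0 (1)

11100001110011000111101100100110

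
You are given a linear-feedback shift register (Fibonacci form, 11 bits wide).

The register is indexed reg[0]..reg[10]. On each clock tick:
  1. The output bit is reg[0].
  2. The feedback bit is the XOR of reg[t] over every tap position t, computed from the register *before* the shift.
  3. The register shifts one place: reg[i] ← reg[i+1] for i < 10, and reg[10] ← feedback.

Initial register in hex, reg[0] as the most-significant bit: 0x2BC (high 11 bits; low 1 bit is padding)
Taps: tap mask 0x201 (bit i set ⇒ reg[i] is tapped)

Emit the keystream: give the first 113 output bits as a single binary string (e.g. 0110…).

00101011110100010011011111010010011000101111000001001101010111100010001100000101001010100010111011111011000110010

tick  register→output (feedback)
  0  00101011110→0 (1)
  1  01010111101→0 (0)
  2  10101111010→1 (0)
  3  01011110100→0 (0)
  4  10111101000→1 (1)
  5  01111010001→0 (0)
  6  11110100010→1 (0)
  7  11101000100→1 (1)
  8  11010001001→1 (1)
  9  10100010011→1 (0)
 10  01000100110→0 (1)
 11  10001001101→1 (1)
 12  00010011011→0 (1)
 13  00100110111→0 (1)
 14  01001101111→0 (1)
 15  10011011111→1 (0)
 16  00110111110→0 (1)
 17  01101111101→0 (0)
 18  11011111010→1 (0)
 19  10111110100→1 (1)
 20  01111101001→0 (0)
 21  11111010010→1 (0)
 22  11110100100→1 (1)
 23  11101001001→1 (1)
 24  11010010011→1 (0)
 25  10100100110→1 (0)
 26  01001001100→0 (0)
 27  10010011000→1 (1)
 28  00100110001→0 (0)
 29  01001100010→0 (1)
 30  10011000101→1 (1)
 31  00110001011→0 (1)
 32  01100010111→0 (1)
 33  11000101111→1 (0)
 34  10001011110→1 (0)
 35  00010111100→0 (0)
 36  00101111000→0 (0)
 37  01011110000→0 (0)
 38  10111100000→1 (1)
 39  01111000001→0 (0)
 40  11110000010→1 (0)
 41  11100000100→1 (1)
 42  11000001001→1 (1)
 43  10000010011→1 (0)
 44  00000100110→0 (1)
 45  00001001101→0 (0)
 46  00010011010→0 (1)
 47  00100110101→0 (0)
 48  01001101010→0 (1)
 49  10011010101→1 (1)
 50  00110101011→0 (1)
 51  01101010111→0 (1)
 52  11010101111→1 (0)
 53  10101011110→1 (0)
 54  01010111100→0 (0)
 55  10101111000→1 (1)
 56  01011110001→0 (0)
 57  10111100010→1 (0)
 58  01111000100→0 (0)
 59  11110001000→1 (1)
 60  11100010001→1 (1)
 61  11000100011→1 (0)
 62  10001000110→1 (0)
 63  00010001100→0 (0)
 64  00100011000→0 (0)
 65  01000110000→0 (0)
 66  10001100000→1 (1)
 67  00011000001→0 (0)
 68  00110000010→0 (1)
 69  01100000101→0 (0)
 70  11000001010→1 (0)
 71  10000010100→1 (1)
 72  00000101001→0 (0)
 73  00001010010→0 (1)
 74  00010100101→0 (0)
 75  00101001010→0 (1)
 76  01010010101→0 (0)
 77  10100101010→1 (0)
 78  01001010100→0 (0)
 79  10010101000→1 (1)
 80  00101010001→0 (0)
 81  01010100010→0 (1)
 82  10101000101→1 (1)
 83  01010001011→0 (1)
 84  10100010111→1 (0)
 85  01000101110→0 (1)
 86  10001011101→1 (1)
 87  00010111011→0 (1)
 88  00101110111→0 (1)
 89  01011101111→0 (1)
 90  10111011111→1 (0)
 91  01110111110→0 (1)
 92  11101111101→1 (1)
 93  11011111011→1 (0)
 94  10111110110→1 (0)
 95  01111101100→0 (0)
 96  11111011000→1 (1)
 97  11110110001→1 (1)
 98  11101100011→1 (0)
 99  11011000110→1 (0)
100  10110001100→1 (1)
101  01100011001→0 (0)
102  11000110010→1 (0)
103  10001100100→1 (1)
104  00011001001→0 (0)
105  00110010010→0 (1)
106  01100100101→0 (0)
107  11001001010→1 (0)
108  10010010100→1 (1)
109  00100101001→0 (0)
110  01001010010→0 (1)
111  10010100101→1 (1)
112  00101001011→0 (1)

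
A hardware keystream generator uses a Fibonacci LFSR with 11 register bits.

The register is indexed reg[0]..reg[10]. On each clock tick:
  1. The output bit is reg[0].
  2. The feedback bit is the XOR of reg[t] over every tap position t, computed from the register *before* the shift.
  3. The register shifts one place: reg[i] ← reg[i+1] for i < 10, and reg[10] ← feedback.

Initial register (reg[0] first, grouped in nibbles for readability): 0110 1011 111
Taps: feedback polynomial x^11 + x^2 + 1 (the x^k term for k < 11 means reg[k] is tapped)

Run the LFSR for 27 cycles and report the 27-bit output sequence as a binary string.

011010111111100010000011010

tick  register→output (feedback)
  0  01101011111→0 (1)
  1  11010111111→1 (1)
  2  10101111111→1 (0)
  3  01011111110→0 (0)
  4  10111111100→1 (0)
  5  01111111000→0 (1)
  6  11111110001→1 (0)
  7  11111100010→1 (0)
  8  11111000100→1 (0)
  9  11110001000→1 (0)
 10  11100010000→1 (0)
 11  11000100000→1 (1)
 12  10001000001→1 (1)
 13  00010000011→0 (0)
 14  00100000110→0 (1)
 15  01000001101→0 (0)
 16  10000011010→1 (1)
 17  00000110101→0 (0)
 18  00001101010→0 (0)
 19  00011010100→0 (0)
 20  00110101000→0 (1)
 21  01101010001→0 (1)
 22  11010100011→1 (1)
 23  10101000111→1 (0)
 24  01010001110→0 (0)
 25  10100011100→1 (0)
 26  01000111000→0 (0)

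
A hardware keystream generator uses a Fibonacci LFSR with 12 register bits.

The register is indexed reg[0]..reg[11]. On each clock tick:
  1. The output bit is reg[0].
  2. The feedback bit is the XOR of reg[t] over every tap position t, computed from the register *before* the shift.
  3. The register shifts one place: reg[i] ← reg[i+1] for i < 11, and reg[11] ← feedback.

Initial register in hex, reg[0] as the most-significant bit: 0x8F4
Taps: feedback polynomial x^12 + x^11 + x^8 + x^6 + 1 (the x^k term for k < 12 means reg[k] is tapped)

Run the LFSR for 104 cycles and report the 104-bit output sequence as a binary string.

tick  register→output (feedback)
  0  100011110100→1 (0)
  1  000111101000→0 (0)
  2  001111010000→0 (0)
  3  011110100000→0 (1)
  4  111101000001→1 (0)
  5  111010000010→1 (1)
  6  110100000101→1 (0)
  7  101000001010→1 (0)
  8  010000010100→0 (0)
  9  100000101000→1 (1)
 10  000001010001→0 (1)
 11  000010100011→0 (0)
 12  000101000110→0 (0)
 13  001010001100→0 (1)
 14  010100011001→0 (0)
 15  101000110010→1 (0)
 16  010001100100→0 (1)
 17  100011001001→1 (1)
 18  000110010011→0 (1)
 19  001100100111→0 (0)
 20  011001001110→0 (1)
 21  110010011101→1 (1)
 22  100100111011→1 (0)
 23  001001110110→0 (1)
 24  010011101101→0 (1)
 25  100111011011→1 (1)
 26  001110110111→0 (0)
 27  011101101110→0 (0)
 28  111011011100→1 (0)
 29  110110111000→1 (1)
 30  101101110001→1 (1)
 31  011011100011→0 (0)
 32  110111000110→1 (1)
 33  101110001101→1 (1)
 34  011100011011→0 (0)
 35  111000110110→1 (0)
 36  110001101100→1 (1)
 37  100011011001→1 (1)
 38  000110110011→0 (0)
 39  001101100110→0 (1)
 40  011011001101→0 (0)
 41  110110011010→1 (0)
 42  101100110100→1 (0)
 43  011001101000→0 (0)
 44  110011010000→1 (1)
 45  100110100001→1 (1)
 46  001101000011→0 (1)
 47  011010000111→0 (1)
 48  110100001111→1 (1)
 49  101000011111→1 (1)
 50  010000111111→0 (1)
 51  100001111111→1 (0)
 52  000011111110→0 (0)
 53  000111111100→0 (0)
 54  001111111000→0 (0)
 55  011111110000→0 (1)
 56  111111100001→1 (1)
 57  111111000011→1 (0)
 58  111110000110→1 (1)
 59  111100001101→1 (1)
 60  111000011011→1 (1)
 61  110000110111→1 (1)
 62  100001101111→1 (0)
 63  000011011110→0 (1)
 64  000110111101→0 (1)
 65  001101111011→0 (1)
 66  011011110111→0 (0)
 67  110111101110→1 (1)
 68  101111011101→1 (1)
 69  011110111011→0 (1)
 70  111101110111→1 (1)
 71  111011101111→1 (0)
 72  110111011110→1 (0)
 73  101110111100→1 (1)
 74  011101111001→0 (1)
 75  111011110011→1 (1)
 76  110111100111→1 (1)
 77  101111001111→1 (1)
 78  011110011111→0 (0)
 79  111100111110→1 (1)
 80  111001111101→1 (0)
 81  110011111010→1 (1)
 82  100111110101→1 (1)
 83  001111101011→0 (1)
 84  011111010111→0 (1)
 85  111110101111→1 (0)
 86  111101011110→1 (0)
 87  111010111100→1 (1)
 88  110101111001→1 (0)
 89  101011110010→1 (0)
 90  010111100100→0 (1)
 91  101111001001→1 (1)
 92  011110010011→0 (1)
 93  111100100111→1 (1)
 94  111001001111→1 (1)
 95  110010011111→1 (1)
 96  100100111111→1 (0)
 97  001001111110→0 (0)
 98  010011111100→0 (0)
 99  100111111000→1 (1)
100  001111110001→0 (0)
101  011111100010→0 (1)
102  111111000101→1 (0)
103  111110001010→1 (0)

10001111010000010100011001001110110111000110110011010000111111100001101111011101111001111101011110010011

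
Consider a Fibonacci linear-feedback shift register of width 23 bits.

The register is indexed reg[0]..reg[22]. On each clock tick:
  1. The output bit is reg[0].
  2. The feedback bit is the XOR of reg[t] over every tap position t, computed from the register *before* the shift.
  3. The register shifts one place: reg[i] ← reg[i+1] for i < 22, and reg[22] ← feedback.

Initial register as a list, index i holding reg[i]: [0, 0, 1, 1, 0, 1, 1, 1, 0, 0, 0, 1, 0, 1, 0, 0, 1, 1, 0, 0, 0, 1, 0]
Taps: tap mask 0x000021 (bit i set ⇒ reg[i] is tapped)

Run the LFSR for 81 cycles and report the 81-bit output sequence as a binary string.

step | reg (before) | out | fb
   0 | 00110111000101001100010 | 0 | 1
   1 | 01101110001010011000101 | 0 | 1
   2 | 11011100010100110001011 | 1 | 0
   3 | 10111000101001100010110 | 1 | 1
   4 | 01110001010011000101101 | 0 | 0
   5 | 11100010100110001011010 | 1 | 1
   6 | 11000101001100010110101 | 1 | 0
   7 | 10001010011000101101010 | 1 | 1
   8 | 00010100110001011010101 | 0 | 1
   9 | 00101001100010110101011 | 0 | 0
  10 | 01010011000101101010110 | 0 | 0
  11 | 10100110001011010101100 | 1 | 0
  12 | 01001100010110101011000 | 0 | 1
  13 | 10011000101101010110001 | 1 | 1
  14 | 00110001011010101100011 | 0 | 0
  15 | 01100010110101011000110 | 0 | 0
  16 | 11000101101010110001100 | 1 | 0
  17 | 10001011010101100011000 | 1 | 1
  18 | 00010110101011000110001 | 0 | 1
  19 | 00101101010110001100011 | 0 | 1
  20 | 01011010101100011000111 | 0 | 0
  21 | 10110101011000110001110 | 1 | 0
  22 | 01101010110001100011100 | 0 | 0
  23 | 11010101100011000111000 | 1 | 0
  24 | 10101011000110001110000 | 1 | 1
  25 | 01010110001100011100001 | 0 | 1
  26 | 10101100011000111000011 | 1 | 0
  27 | 01011000110001110000110 | 0 | 0
  28 | 10110001100011100001100 | 1 | 1
  29 | 01100011000111000011001 | 0 | 0
  30 | 11000110001110000110010 | 1 | 0
  31 | 10001100011100001100100 | 1 | 0
  32 | 00011000111000011001000 | 0 | 0
  33 | 00110001110000110010000 | 0 | 0
  34 | 01100011100001100100000 | 0 | 0
  35 | 11000111000011001000000 | 1 | 0
  36 | 10001110000110010000000 | 1 | 0
  37 | 00011100001100100000000 | 0 | 1
  38 | 00111000011001000000001 | 0 | 0
  39 | 01110000110010000000010 | 0 | 0
  40 | 11100001100100000000100 | 1 | 1
  41 | 11000011001000000001001 | 1 | 1
  42 | 10000110010000000010011 | 1 | 0
  43 | 00001100100000000100110 | 0 | 1
  44 | 00011001000000001001101 | 0 | 0
  45 | 00110010000000010011010 | 0 | 0
  46 | 01100100000000100110100 | 0 | 1
  47 | 11001000000001001101001 | 1 | 1
  48 | 10010000000010011010011 | 1 | 1
  49 | 00100000000100110100111 | 0 | 0
  50 | 01000000001001101001110 | 0 | 0
  51 | 10000000010011010011100 | 1 | 1
  52 | 00000000100110100111001 | 0 | 0
  53 | 00000001001101001110010 | 0 | 0
  54 | 00000010011010011100100 | 0 | 0
  55 | 00000100110100111001000 | 0 | 1
  56 | 00001001101001110010001 | 0 | 0
  57 | 00010011010011100100010 | 0 | 0
  58 | 00100110100111001000100 | 0 | 1
  59 | 01001101001110010001001 | 0 | 1
  60 | 10011010011100100010011 | 1 | 1
  61 | 00110100111001000100111 | 0 | 1
  62 | 01101001110010001001111 | 0 | 0
  63 | 11010011100100010011110 | 1 | 1
  64 | 10100111001000100111101 | 1 | 0
  65 | 01001110010001001111010 | 0 | 1
  66 | 10011100100010011110101 | 1 | 0
  67 | 00111001000100111101010 | 0 | 0
  68 | 01110010001001111010100 | 0 | 0
  69 | 11100100010011110101000 | 1 | 0
  70 | 11001000100111101010000 | 1 | 1
  71 | 10010001001111010100001 | 1 | 1
  72 | 00100010011110101000011 | 0 | 0
  73 | 01000100111101010000110 | 0 | 1
  74 | 10001001111010100001101 | 1 | 1
  75 | 00010011110101000011011 | 0 | 0
  76 | 00100111101010000110110 | 0 | 1
  77 | 01001111010100001101101 | 0 | 1
  78 | 10011110101000011011011 | 1 | 0
  79 | 00111101010000110110110 | 0 | 1
  80 | 01111010100001101101101 | 0 | 0

001101110001010011000101101010110001100011100001100100000000100110100111001000100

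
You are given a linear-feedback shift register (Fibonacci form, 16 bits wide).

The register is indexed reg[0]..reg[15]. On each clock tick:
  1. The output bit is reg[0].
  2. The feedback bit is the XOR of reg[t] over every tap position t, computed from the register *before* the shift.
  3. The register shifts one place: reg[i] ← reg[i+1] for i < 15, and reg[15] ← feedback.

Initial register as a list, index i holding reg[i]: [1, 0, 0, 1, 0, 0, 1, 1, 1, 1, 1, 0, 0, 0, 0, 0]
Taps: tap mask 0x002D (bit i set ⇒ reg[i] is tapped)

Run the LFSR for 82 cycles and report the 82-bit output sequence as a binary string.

1001001111100000001111110110011011010101000100011000101111101010100001100100010001

step | reg (before) | out | fb
   0 | 1001001111100000 | 1 | 0
   1 | 0010011111000000 | 0 | 0
   2 | 0100111110000000 | 0 | 1
   3 | 1001111100000001 | 1 | 1
   4 | 0011111000000011 | 0 | 1
   5 | 0111110000000111 | 0 | 1
   6 | 1111100000001111 | 1 | 1
   7 | 1111000000011111 | 1 | 1
   8 | 1110000000111111 | 1 | 0
   9 | 1100000001111110 | 1 | 1
  10 | 1000000011111101 | 1 | 1
  11 | 0000000111111011 | 0 | 0
  12 | 0000001111110110 | 0 | 0
  13 | 0000011111101100 | 0 | 1
  14 | 0000111111011001 | 0 | 1
  15 | 0001111110110011 | 0 | 0
  16 | 0011111101100110 | 0 | 1
  17 | 0111111011001101 | 0 | 1
  18 | 1111110110011011 | 1 | 0
  19 | 1111101100110110 | 1 | 1
  20 | 1111011001101101 | 1 | 0
  21 | 1110110011011010 | 1 | 1
  22 | 1101100110110101 | 1 | 0
  23 | 1011001101101010 | 1 | 1
  24 | 0110011011010101 | 0 | 0
  25 | 1100110110101010 | 1 | 0
  26 | 1001101101010100 | 1 | 0
  27 | 0011011010101000 | 0 | 1
  28 | 0110110101010001 | 0 | 0
  29 | 1101101010100010 | 1 | 0
  30 | 1011010101000100 | 1 | 0
  31 | 0110101010001000 | 0 | 1
  32 | 1101010100010001 | 1 | 1
  33 | 1010101000100011 | 1 | 0
  34 | 0101010001000110 | 0 | 0
  35 | 1010100010001100 | 1 | 0
  36 | 0101000100011000 | 0 | 1
  37 | 1010001000110001 | 1 | 0
  38 | 0100010001100010 | 0 | 1
  39 | 1000100011000101 | 1 | 1
  40 | 0001000110001011 | 0 | 1
  41 | 0010001100010111 | 0 | 1
  42 | 0100011000101111 | 0 | 1
  43 | 1000110001011111 | 1 | 0
  44 | 0001100010111110 | 0 | 1
  45 | 0011000101111101 | 0 | 0
  46 | 0110001011111010 | 0 | 1
  47 | 1100010111110101 | 1 | 0
  48 | 1000101111101010 | 1 | 1
  49 | 0001011111010101 | 0 | 0
  50 | 0010111110101010 | 0 | 0
  51 | 0101111101010100 | 0 | 0
  52 | 1011111010101000 | 1 | 0
  53 | 0111110101010000 | 0 | 1
  54 | 1111101010100001 | 1 | 1
  55 | 1111010101000011 | 1 | 0
  56 | 1110101010000110 | 1 | 0
  57 | 1101010100001100 | 1 | 1
  58 | 1010101000011001 | 1 | 0
  59 | 0101010000110010 | 0 | 0
  60 | 1010100001100100 | 1 | 0
  61 | 0101000011001000 | 0 | 1
  62 | 1010000110010001 | 1 | 0
  63 | 0100001100100010 | 0 | 0
  64 | 1000011001000100 | 1 | 0
  65 | 0000110010001000 | 0 | 1
  66 | 0001100100010001 | 0 | 1
  67 | 0011001000100011 | 0 | 0
  68 | 0110010001000110 | 0 | 0
  69 | 1100100010001100 | 1 | 1
  70 | 1001000100011001 | 1 | 0
  71 | 0010001000110010 | 0 | 1
  72 | 0100010001100101 | 0 | 1
  73 | 1000100011001011 | 1 | 1
  74 | 0001000110010111 | 0 | 1
  75 | 0010001100101111 | 0 | 1
  76 | 0100011001011111 | 0 | 1
  77 | 1000110010111111 | 1 | 0
  78 | 0001100101111110 | 0 | 1
  79 | 0011001011111101 | 0 | 0
  80 | 0110010111111010 | 0 | 0
  81 | 1100101111110100 | 1 | 1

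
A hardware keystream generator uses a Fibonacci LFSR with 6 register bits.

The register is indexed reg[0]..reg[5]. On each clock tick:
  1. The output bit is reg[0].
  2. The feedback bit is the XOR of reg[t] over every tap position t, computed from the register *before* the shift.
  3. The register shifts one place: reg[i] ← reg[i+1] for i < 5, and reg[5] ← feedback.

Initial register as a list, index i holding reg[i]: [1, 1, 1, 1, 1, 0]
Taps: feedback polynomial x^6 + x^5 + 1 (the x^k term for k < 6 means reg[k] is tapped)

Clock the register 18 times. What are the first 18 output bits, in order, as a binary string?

k : reg_k → out_k, fb_k
0: 111110 → 1, fb=1
1: 111101 → 1, fb=0
2: 111010 → 1, fb=1
3: 110101 → 1, fb=0
4: 101010 → 1, fb=1
5: 010101 → 0, fb=1
6: 101011 → 1, fb=0
7: 010110 → 0, fb=0
8: 101100 → 1, fb=1
9: 011001 → 0, fb=1
10: 110011 → 1, fb=0
11: 100110 → 1, fb=1
12: 001101 → 0, fb=1
13: 011011 → 0, fb=1
14: 110111 → 1, fb=0
15: 101110 → 1, fb=1
16: 011101 → 0, fb=1
17: 111011 → 1, fb=0

111110101011001101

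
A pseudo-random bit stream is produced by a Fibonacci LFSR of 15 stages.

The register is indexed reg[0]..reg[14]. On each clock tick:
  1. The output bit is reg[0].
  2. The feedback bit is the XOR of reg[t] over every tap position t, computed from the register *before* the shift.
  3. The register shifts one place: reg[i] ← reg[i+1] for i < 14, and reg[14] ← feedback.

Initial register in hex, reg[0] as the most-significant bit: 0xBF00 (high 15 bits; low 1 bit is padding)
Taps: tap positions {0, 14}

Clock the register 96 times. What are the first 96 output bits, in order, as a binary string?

tick  register→output (feedback)
  0  101111110000000→1 (1)
  1  011111100000001→0 (1)
  2  111111000000011→1 (0)
  3  111110000000110→1 (1)
  4  111100000001101→1 (0)
  5  111000000011010→1 (1)
  6  110000000110101→1 (0)
  7  100000001101010→1 (1)
  8  000000011010101→0 (1)
  9  000000110101011→0 (1)
 10  000001101010111→0 (1)
 11  000011010101111→0 (1)
 12  000110101011111→0 (1)
 13  001101010111111→0 (1)
 14  011010101111111→0 (1)
 15  110101011111111→1 (0)
 16  101010111111110→1 (1)
 17  010101111111101→0 (1)
 18  101011111111011→1 (0)
 19  010111111110110→0 (0)
 20  101111111101100→1 (1)
 21  011111111011001→0 (1)
 22  111111110110011→1 (0)
 23  111111101100110→1 (1)
 24  111111011001101→1 (0)
 25  111110110011010→1 (1)
 26  111101100110101→1 (0)
 27  111011001101010→1 (1)
 28  110110011010101→1 (0)
 29  101100110101010→1 (1)
 30  011001101010101→0 (1)
 31  110011010101011→1 (0)
 32  100110101010110→1 (1)
 33  001101010101101→0 (1)
 34  011010101011011→0 (1)
 35  110101010110111→1 (0)
 36  101010101101110→1 (1)
 37  010101011011101→0 (1)
 38  101010110111011→1 (0)
 39  010101101110110→0 (0)
 40  101011011101100→1 (1)
 41  010110111011001→0 (1)
 42  101101110110011→1 (0)
 43  011011101100110→0 (0)
 44  110111011001100→1 (1)
 45  101110110011001→1 (0)
 46  011101100110010→0 (0)
 47  111011001100100→1 (1)
 48  110110011001001→1 (0)
 49  101100110010010→1 (1)
 50  011001100100101→0 (1)
 51  110011001001011→1 (0)
 52  100110010010110→1 (1)
 53  001100100101101→0 (1)
 54  011001001011011→0 (1)
 55  110010010110111→1 (0)
 56  100100101101110→1 (1)
 57  001001011011101→0 (1)
 58  010010110111011→0 (1)
 59  100101101110111→1 (0)
 60  001011011101110→0 (0)
 61  010110111011100→0 (0)
 62  101101110111000→1 (1)
 63  011011101110001→0 (1)
 64  110111011100011→1 (0)
 65  101110111000110→1 (1)
 66  011101110001101→0 (1)
 67  111011100011011→1 (0)
 68  110111000110110→1 (1)
 69  101110001101101→1 (0)
 70  011100011011010→0 (0)
 71  111000110110100→1 (1)
 72  110001101101001→1 (0)
 73  100011011010010→1 (1)
 74  000110110100101→0 (1)
 75  001101101001011→0 (1)
 76  011011010010111→0 (1)
 77  110110100101111→1 (0)
 78  101101001011110→1 (1)
 79  011010010111101→0 (1)
 80  110100101111011→1 (0)
 81  101001011110110→1 (1)
 82  010010111101101→0 (1)
 83  100101111011011→1 (0)
 84  001011110110110→0 (0)
 85  010111101101100→0 (0)
 86  101111011011000→1 (1)
 87  011110110110001→0 (1)
 88  111101101100011→1 (0)
 89  111011011000110→1 (1)
 90  110110110001101→1 (0)
 91  101101100011010→1 (1)
 92  011011000110101→0 (1)
 93  110110001101011→1 (0)
 94  101100011010110→1 (1)
 95  011000110101101→0 (1)

101111110000000110101011111111011001101010101101110110011001001011011101110001101101001011110110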